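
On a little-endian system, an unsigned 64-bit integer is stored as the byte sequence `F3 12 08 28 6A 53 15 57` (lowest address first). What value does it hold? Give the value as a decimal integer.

Little-endian stores the least-significant byte at the lowest address.
Reassemble most-significant byte first: 57 15 53 6A 28 08 12 F3 → 0x5715536A280812F3.
0x5715536A280812F3 = 6275013371213910771.

6275013371213910771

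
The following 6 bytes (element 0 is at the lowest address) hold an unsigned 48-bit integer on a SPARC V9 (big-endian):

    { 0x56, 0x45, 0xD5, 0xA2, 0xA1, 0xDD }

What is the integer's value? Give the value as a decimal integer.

94857936937437

In big-endian order the high byte comes first in memory.
The bytes are already most-significant first: 0x5645D5A2A1DD.
0x5645D5A2A1DD = 94857936937437.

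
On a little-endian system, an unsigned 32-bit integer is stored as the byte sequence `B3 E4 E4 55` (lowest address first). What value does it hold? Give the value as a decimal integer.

In little-endian order the low byte comes first in memory.
Reassemble most-significant byte first: 55 E4 E4 B3 → 0x55E4E4B3.
0x55E4E4B3 = 1441064115.

1441064115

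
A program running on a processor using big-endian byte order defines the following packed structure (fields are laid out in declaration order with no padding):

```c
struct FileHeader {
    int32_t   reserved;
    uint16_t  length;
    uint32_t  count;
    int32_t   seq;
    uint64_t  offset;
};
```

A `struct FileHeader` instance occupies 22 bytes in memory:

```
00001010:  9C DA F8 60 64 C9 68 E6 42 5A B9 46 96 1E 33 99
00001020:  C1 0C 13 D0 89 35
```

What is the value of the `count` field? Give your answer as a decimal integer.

`count` follows `reserved` (4 B), `length` (2 B), so it starts at offset 4 + 2 = 6 and occupies 4 bytes.
Bytes at offsets 6..9: 68 E6 42 5A.
In big-endian order the high byte comes first in memory.
The bytes are already most-significant first: 0x68E6425A.
0x68E6425A = 1759920730.

1759920730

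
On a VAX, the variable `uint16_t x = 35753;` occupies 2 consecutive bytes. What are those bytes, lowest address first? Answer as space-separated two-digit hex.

35753 in hexadecimal, padded to 16 bits, is 0x8BA9.
Split into bytes (most-significant first): 8B A9.
Little-endian stores the least-significant byte at the lowest address.
So at ascending addresses the bytes are A9 8B.

A9 8B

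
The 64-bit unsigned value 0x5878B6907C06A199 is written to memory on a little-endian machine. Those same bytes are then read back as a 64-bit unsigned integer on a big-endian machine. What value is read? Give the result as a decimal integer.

Stored little-endian, the bytes at ascending addresses are 99 A1 06 7C 90 B6 78 58.
Read back as big-endian, the last byte is least significant, giving 0x99A1067C90B67858.
0x99A1067C90B67858 = 11070136491126978648.

11070136491126978648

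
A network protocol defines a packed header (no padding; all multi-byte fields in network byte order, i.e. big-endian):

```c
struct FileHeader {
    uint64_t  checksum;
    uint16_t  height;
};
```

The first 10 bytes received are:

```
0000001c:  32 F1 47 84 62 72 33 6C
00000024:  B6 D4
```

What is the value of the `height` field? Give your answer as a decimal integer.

`height` follows `checksum` (8 bytes), so it starts at byte offset 8 and occupies 2 bytes.
Bytes at offsets 8..9: B6 D4.
In big-endian order the high byte comes first in memory.
The bytes are already most-significant first: 0xB6D4.
0xB6D4 = 46804.

46804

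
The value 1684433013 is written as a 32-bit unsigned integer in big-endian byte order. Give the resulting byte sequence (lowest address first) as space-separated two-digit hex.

1684433013 in hexadecimal, padded to 32 bits, is 0x64666875.
Split into bytes (most-significant first): 64 66 68 75.
In big-endian order the high byte comes first in memory.
So the memory order matches the most-significant-first order: 64 66 68 75.

64 66 68 75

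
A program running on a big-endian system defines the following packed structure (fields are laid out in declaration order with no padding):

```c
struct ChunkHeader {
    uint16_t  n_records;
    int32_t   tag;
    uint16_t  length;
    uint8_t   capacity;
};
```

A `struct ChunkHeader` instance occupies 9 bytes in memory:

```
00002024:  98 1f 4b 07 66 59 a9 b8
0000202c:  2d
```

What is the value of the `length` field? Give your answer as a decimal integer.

43448

`length` follows `n_records` (2 B), `tag` (4 B), so it starts at offset 2 + 4 = 6 and occupies 2 bytes.
Bytes at offsets 6..7: A9 B8.
Big-endian stores the most-significant byte at the lowest address.
The bytes are already most-significant first: 0xA9B8.
0xA9B8 = 43448.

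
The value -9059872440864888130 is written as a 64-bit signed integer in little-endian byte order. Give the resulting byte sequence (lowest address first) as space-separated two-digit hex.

BE AA E5 2B 04 DE 44 82

Two's complement of -9059872440864888130 in 64 bits: 9059872440864888130 = 0x7DBB21FBD41A5542; invert → 0x8244DE042BE5AABD; add 1 → 0x8244DE042BE5AABE.
Split into bytes (most-significant first): 82 44 DE 04 2B E5 AA BE.
Little-endian stores the least-significant byte at the lowest address.
So at ascending addresses the bytes are BE AA E5 2B 04 DE 44 82.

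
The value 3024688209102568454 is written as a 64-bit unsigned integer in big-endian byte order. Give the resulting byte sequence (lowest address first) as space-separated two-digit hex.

29 F9 D9 E6 93 DE FC 06

3024688209102568454 in hexadecimal, padded to 64 bits, is 0x29F9D9E693DEFC06.
Split into bytes (most-significant first): 29 F9 D9 E6 93 DE FC 06.
In big-endian order the high byte comes first in memory.
So the memory order matches the most-significant-first order: 29 F9 D9 E6 93 DE FC 06.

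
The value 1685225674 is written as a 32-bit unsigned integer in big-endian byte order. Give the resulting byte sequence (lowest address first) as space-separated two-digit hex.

1685225674 in hexadecimal, padded to 32 bits, is 0x647280CA.
Split into bytes (most-significant first): 64 72 80 CA.
Big-endian: lowest address holds the most-significant byte.
So the memory order matches the most-significant-first order: 64 72 80 CA.

64 72 80 CA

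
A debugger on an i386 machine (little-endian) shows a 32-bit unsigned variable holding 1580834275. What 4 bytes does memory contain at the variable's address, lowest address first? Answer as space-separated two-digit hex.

1580834275 in hexadecimal, padded to 32 bits, is 0x5E399DE3.
Split into bytes (most-significant first): 5E 39 9D E3.
In little-endian order the low byte comes first in memory.
So at ascending addresses the bytes are E3 9D 39 5E.

E3 9D 39 5E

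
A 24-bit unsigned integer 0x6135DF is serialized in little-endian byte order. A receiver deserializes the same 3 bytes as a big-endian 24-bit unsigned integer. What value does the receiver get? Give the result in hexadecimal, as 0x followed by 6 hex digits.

Stored little-endian, the bytes at ascending addresses are DF 35 61.
Read back as big-endian, the last byte is least significant, giving 0xDF3561.

0xDF3561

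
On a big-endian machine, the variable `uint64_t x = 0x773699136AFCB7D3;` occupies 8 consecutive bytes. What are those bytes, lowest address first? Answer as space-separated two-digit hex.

77 36 99 13 6A FC B7 D3

Split into bytes (most-significant first): 77 36 99 13 6A FC B7 D3.
Big-endian: lowest address holds the most-significant byte.
So the memory order matches the most-significant-first order: 77 36 99 13 6A FC B7 D3.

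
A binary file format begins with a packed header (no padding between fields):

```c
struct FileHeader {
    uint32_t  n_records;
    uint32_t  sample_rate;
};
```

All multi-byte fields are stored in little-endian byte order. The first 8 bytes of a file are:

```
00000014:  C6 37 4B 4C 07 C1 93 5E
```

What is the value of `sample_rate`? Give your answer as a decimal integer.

`sample_rate` follows `n_records` (4 bytes), so it starts at byte offset 4 and occupies 4 bytes.
Bytes at offsets 4..7: 07 C1 93 5E.
Little-endian: lowest address holds the least-significant byte.
Reassemble most-significant byte first: 5E 93 C1 07 → 0x5E93C107.
0x5E93C107 = 1586741511.

1586741511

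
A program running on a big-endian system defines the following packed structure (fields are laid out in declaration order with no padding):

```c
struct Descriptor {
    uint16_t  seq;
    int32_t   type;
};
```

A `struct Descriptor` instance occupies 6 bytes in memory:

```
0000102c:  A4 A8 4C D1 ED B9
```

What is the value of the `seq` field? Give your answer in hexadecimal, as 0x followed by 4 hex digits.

0xA4A8

`seq` is the first field, at byte offset 0, occupying 2 bytes.
Bytes at offsets 0..1: A4 A8.
Big-endian: lowest address holds the most-significant byte.
The bytes are already most-significant first: 0xA4A8.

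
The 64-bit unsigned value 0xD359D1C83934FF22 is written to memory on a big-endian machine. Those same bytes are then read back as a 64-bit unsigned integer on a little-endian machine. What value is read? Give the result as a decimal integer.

Stored big-endian, the bytes at ascending addresses are D3 59 D1 C8 39 34 FF 22.
Read back as little-endian, the first byte is least significant, giving 0x22FF3439C8D159D3.
0x22FF3439C8D159D3 = 2521791739137710547.

2521791739137710547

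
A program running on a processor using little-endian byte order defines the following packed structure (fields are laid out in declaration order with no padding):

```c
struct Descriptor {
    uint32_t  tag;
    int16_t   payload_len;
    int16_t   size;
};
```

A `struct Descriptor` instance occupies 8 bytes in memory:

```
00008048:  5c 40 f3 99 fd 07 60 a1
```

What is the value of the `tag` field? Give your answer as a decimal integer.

`tag` is the first field, at byte offset 0, occupying 4 bytes.
Bytes at offsets 0..3: 5C 40 F3 99.
Little-endian: lowest address holds the least-significant byte.
Reassemble most-significant byte first: 99 F3 40 5C → 0x99F3405C.
0x99F3405C = 2582855772.

2582855772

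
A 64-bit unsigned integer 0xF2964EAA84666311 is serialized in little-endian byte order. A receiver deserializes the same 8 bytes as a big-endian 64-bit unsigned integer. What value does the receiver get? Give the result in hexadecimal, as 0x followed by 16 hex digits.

0x11636684AA4E96F2

Stored little-endian, the bytes at ascending addresses are 11 63 66 84 AA 4E 96 F2.
Read back as big-endian, the last byte is least significant, giving 0x11636684AA4E96F2.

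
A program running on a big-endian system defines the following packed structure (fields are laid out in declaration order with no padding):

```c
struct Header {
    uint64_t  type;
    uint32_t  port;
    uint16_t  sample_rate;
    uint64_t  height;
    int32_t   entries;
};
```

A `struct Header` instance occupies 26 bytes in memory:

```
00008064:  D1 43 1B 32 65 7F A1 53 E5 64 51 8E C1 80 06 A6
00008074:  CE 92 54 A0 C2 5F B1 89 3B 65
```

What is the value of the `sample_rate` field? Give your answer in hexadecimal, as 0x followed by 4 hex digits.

0xC180

`sample_rate` follows `type` (8 B), `port` (4 B), so it starts at offset 8 + 4 = 12 and occupies 2 bytes.
Bytes at offsets 12..13: C1 80.
Big-endian: lowest address holds the most-significant byte.
The bytes are already most-significant first: 0xC180.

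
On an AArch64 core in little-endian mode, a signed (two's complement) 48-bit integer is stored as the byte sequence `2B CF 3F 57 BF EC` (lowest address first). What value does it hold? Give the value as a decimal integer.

-21168430002389

Little-endian stores the least-significant byte at the lowest address.
Reassemble most-significant byte first: EC BF 57 3F CF 2B → 0xECBF573FCF2B.
Top bit is set, so as a signed 48-bit value this is 0xECBF573FCF2B − 2^48 = -21168430002389.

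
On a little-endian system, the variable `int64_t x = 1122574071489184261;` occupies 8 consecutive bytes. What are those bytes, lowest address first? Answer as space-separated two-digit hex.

05 42 2D 9D 2B 2F 94 0F

1122574071489184261 in hexadecimal, padded to 64 bits, is 0x0F942F2B9D2D4205.
Split into bytes (most-significant first): 0F 94 2F 2B 9D 2D 42 05.
Little-endian: lowest address holds the least-significant byte.
So at ascending addresses the bytes are 05 42 2D 9D 2B 2F 94 0F.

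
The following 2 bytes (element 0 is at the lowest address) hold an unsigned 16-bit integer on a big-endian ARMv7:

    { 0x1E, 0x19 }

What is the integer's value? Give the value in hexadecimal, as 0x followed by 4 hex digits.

0x1E19

Big-endian: lowest address holds the most-significant byte.
The bytes are already most-significant first: 0x1E19.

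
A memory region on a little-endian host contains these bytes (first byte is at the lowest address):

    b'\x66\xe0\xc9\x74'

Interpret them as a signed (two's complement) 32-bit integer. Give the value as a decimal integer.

Little-endian: lowest address holds the least-significant byte.
Reassemble most-significant byte first: 74 C9 E0 66 → 0x74C9E066.
0x74C9E066 = 1959387238.

1959387238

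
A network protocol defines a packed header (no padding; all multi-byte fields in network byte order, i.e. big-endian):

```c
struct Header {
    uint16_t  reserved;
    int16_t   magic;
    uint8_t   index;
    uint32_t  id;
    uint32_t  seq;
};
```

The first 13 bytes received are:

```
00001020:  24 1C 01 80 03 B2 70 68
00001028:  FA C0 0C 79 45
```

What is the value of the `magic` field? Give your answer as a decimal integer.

384

`magic` follows `reserved` (2 bytes), so it starts at byte offset 2 and occupies 2 bytes.
Bytes at offsets 2..3: 01 80.
In big-endian order the high byte comes first in memory.
The bytes are already most-significant first: 0x0180.
0x0180 = 384.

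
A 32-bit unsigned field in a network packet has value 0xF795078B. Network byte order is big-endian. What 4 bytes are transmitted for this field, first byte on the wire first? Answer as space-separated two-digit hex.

F7 95 07 8B

Split into bytes (most-significant first): F7 95 07 8B.
Big-endian stores the most-significant byte at the lowest address.
So the memory order matches the most-significant-first order: F7 95 07 8B.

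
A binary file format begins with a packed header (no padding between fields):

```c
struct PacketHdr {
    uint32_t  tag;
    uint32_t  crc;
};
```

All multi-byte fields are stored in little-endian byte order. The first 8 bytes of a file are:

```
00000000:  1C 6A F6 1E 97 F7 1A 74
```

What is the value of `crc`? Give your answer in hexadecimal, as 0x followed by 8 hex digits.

0x741AF797

`crc` follows `tag` (4 bytes), so it starts at byte offset 4 and occupies 4 bytes.
Bytes at offsets 4..7: 97 F7 1A 74.
Little-endian stores the least-significant byte at the lowest address.
Reassemble most-significant byte first: 74 1A F7 97 → 0x741AF797.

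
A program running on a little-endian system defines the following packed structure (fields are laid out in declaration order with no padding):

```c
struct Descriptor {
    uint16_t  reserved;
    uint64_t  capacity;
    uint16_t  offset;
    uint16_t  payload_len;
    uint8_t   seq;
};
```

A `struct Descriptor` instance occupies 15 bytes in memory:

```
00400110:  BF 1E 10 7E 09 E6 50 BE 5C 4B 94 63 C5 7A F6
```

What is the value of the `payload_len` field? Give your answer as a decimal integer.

31429

`payload_len` follows `reserved` (2 B), `capacity` (8 B), `offset` (2 B), so it starts at offset 2 + 8 + 2 = 12 and occupies 2 bytes.
Bytes at offsets 12..13: C5 7A.
In little-endian order the low byte comes first in memory.
Reassemble most-significant byte first: 7A C5 → 0x7AC5.
0x7AC5 = 31429.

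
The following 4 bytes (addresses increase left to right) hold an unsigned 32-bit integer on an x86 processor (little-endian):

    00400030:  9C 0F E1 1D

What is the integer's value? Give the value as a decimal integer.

501288860

In little-endian order the low byte comes first in memory.
Reassemble most-significant byte first: 1D E1 0F 9C → 0x1DE10F9C.
0x1DE10F9C = 501288860.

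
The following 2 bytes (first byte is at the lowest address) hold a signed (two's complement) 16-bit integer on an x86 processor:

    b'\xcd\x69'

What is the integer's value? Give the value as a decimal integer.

Little-endian stores the least-significant byte at the lowest address.
Reassemble most-significant byte first: 69 CD → 0x69CD.
0x69CD = 27085.

27085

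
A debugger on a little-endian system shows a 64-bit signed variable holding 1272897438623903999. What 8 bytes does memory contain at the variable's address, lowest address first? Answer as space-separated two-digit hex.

1272897438623903999 in hexadecimal, padded to 64 bits, is 0x11AA3D79F0AEB0FF.
Split into bytes (most-significant first): 11 AA 3D 79 F0 AE B0 FF.
Little-endian stores the least-significant byte at the lowest address.
So at ascending addresses the bytes are FF B0 AE F0 79 3D AA 11.

FF B0 AE F0 79 3D AA 11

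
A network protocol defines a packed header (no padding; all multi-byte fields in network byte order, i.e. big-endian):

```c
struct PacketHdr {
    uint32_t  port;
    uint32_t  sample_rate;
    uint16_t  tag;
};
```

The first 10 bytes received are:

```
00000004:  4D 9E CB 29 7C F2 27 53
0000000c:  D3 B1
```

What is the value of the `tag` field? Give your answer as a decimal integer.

54193

`tag` follows `port` (4 B), `sample_rate` (4 B), so it starts at offset 4 + 4 = 8 and occupies 2 bytes.
Bytes at offsets 8..9: D3 B1.
Big-endian: lowest address holds the most-significant byte.
The bytes are already most-significant first: 0xD3B1.
0xD3B1 = 54193.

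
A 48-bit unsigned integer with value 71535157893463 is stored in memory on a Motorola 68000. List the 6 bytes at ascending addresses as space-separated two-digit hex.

71535157893463 in hexadecimal, padded to 48 bits, is 0x410F93ACD957.
Split into bytes (most-significant first): 41 0F 93 AC D9 57.
Big-endian stores the most-significant byte at the lowest address.
So the memory order matches the most-significant-first order: 41 0F 93 AC D9 57.

41 0F 93 AC D9 57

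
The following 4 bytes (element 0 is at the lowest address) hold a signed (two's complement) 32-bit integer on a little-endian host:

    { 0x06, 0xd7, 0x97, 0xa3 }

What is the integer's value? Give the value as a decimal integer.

-1550330106

In little-endian order the low byte comes first in memory.
Reassemble most-significant byte first: A3 97 D7 06 → 0xA397D706.
Top bit is set, so as a signed 32-bit value this is 0xA397D706 − 2^32 = -1550330106.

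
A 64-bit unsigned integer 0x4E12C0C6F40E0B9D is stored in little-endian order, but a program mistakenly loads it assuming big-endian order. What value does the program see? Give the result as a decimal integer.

Stored little-endian, the bytes at ascending addresses are 9D 0B 0E F4 C6 C0 12 4E.
Read back as big-endian, the last byte is least significant, giving 0x9D0B0EF4C6C0124E.
0x9D0B0EF4C6C0124E = 11316154933167788622.

11316154933167788622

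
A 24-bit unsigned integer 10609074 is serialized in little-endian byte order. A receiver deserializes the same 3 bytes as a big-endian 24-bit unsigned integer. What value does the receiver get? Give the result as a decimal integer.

10609074 in 24-bit hexadecimal is 0xA1E1B2.
Stored little-endian, the bytes at ascending addresses are B2 E1 A1.
Read back as big-endian, the last byte is least significant, giving 0xB2E1A1.
0xB2E1A1 = 11723169.

11723169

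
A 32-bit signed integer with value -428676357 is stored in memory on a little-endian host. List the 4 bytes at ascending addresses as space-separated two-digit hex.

FB EA 72 E6

Two's complement of -428676357 in 32 bits: 428676357 = 0x198D1505; invert → 0xE672EAFA; add 1 → 0xE672EAFB.
Split into bytes (most-significant first): E6 72 EA FB.
Little-endian stores the least-significant byte at the lowest address.
So at ascending addresses the bytes are FB EA 72 E6.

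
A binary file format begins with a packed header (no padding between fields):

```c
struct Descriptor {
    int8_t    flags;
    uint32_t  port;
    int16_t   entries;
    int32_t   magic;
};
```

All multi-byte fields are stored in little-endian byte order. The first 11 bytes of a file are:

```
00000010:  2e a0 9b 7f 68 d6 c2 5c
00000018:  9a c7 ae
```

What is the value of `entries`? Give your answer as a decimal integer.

`entries` follows `flags` (1 B), `port` (4 B), so it starts at offset 1 + 4 = 5 and occupies 2 bytes.
Bytes at offsets 5..6: D6 C2.
Little-endian stores the least-significant byte at the lowest address.
Reassemble most-significant byte first: C2 D6 → 0xC2D6.
Top bit is set, so as a signed 16-bit value this is 0xC2D6 − 2^16 = -15658.

-15658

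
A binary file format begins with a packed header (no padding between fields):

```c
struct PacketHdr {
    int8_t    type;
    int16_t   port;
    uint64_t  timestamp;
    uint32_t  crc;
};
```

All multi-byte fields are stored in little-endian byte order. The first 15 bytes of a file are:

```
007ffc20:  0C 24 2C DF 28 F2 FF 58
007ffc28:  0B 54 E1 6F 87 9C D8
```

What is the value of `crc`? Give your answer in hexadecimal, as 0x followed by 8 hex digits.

0xD89C876F

`crc` follows `type` (1 B), `port` (2 B), `timestamp` (8 B), so it starts at offset 1 + 2 + 8 = 11 and occupies 4 bytes.
Bytes at offsets 11..14: 6F 87 9C D8.
Little-endian stores the least-significant byte at the lowest address.
Reassemble most-significant byte first: D8 9C 87 6F → 0xD89C876F.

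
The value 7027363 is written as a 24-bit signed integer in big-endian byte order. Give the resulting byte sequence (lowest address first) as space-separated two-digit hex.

6B 3A A3

7027363 in hexadecimal, padded to 24 bits, is 0x6B3AA3.
Split into bytes (most-significant first): 6B 3A A3.
Big-endian: lowest address holds the most-significant byte.
So the memory order matches the most-significant-first order: 6B 3A A3.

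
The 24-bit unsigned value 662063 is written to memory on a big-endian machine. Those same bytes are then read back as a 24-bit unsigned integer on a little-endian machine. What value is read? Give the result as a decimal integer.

3086858

662063 in 24-bit hexadecimal is 0x0A1A2F.
Stored big-endian, the bytes at ascending addresses are 0A 1A 2F.
Read back as little-endian, the first byte is least significant, giving 0x2F1A0A.
0x2F1A0A = 3086858.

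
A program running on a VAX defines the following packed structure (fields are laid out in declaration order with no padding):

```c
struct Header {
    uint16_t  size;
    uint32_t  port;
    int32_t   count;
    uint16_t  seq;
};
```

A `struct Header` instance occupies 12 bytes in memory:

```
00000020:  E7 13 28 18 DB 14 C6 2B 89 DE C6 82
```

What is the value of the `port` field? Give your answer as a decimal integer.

349902888

`port` follows `size` (2 bytes), so it starts at byte offset 2 and occupies 4 bytes.
Bytes at offsets 2..5: 28 18 DB 14.
Little-endian stores the least-significant byte at the lowest address.
Reassemble most-significant byte first: 14 DB 18 28 → 0x14DB1828.
0x14DB1828 = 349902888.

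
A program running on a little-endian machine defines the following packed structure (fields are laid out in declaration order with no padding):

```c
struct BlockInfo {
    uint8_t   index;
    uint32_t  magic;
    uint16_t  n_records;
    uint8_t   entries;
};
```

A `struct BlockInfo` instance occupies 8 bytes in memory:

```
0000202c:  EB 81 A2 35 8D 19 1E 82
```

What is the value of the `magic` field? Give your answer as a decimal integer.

`magic` follows `index` (1 byte), so it starts at byte offset 1 and occupies 4 bytes.
Bytes at offsets 1..4: 81 A2 35 8D.
Little-endian: lowest address holds the least-significant byte.
Reassemble most-significant byte first: 8D 35 A2 81 → 0x8D35A281.
0x8D35A281 = 2369102465.

2369102465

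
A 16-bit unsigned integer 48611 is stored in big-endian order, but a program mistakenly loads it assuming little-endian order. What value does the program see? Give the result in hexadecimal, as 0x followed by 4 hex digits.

48611 in 16-bit hexadecimal is 0xBDE3.
Stored big-endian, the bytes at ascending addresses are BD E3.
Read back as little-endian, the first byte is least significant, giving 0xE3BD.

0xE3BD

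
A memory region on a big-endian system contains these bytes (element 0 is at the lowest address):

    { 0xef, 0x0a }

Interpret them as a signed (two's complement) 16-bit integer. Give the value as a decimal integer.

Big-endian stores the most-significant byte at the lowest address.
The bytes are already most-significant first: 0xEF0A.
Top bit is set, so as a signed 16-bit value this is 0xEF0A − 2^16 = -4342.

-4342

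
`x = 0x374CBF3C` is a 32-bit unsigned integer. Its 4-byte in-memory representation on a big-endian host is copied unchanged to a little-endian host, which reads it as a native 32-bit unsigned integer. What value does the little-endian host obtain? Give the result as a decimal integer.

1019169847

Stored big-endian, the bytes at ascending addresses are 37 4C BF 3C.
Read back as little-endian, the first byte is least significant, giving 0x3CBF4C37.
0x3CBF4C37 = 1019169847.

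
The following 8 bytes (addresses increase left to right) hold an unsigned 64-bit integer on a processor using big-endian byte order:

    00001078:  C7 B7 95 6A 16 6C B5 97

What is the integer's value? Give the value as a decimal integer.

Big-endian stores the most-significant byte at the lowest address.
The bytes are already most-significant first: 0xC7B7956A166CB597.
0xC7B7956A166CB597 = 14391135417161004439.

14391135417161004439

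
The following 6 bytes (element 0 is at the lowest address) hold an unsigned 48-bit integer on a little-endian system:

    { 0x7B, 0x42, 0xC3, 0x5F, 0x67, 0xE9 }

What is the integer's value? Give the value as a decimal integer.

Little-endian: lowest address holds the least-significant byte.
Reassemble most-significant byte first: E9 67 5F C3 42 7B → 0xE9675FC3427B.
0xE9675FC3427B = 256630197535355.

256630197535355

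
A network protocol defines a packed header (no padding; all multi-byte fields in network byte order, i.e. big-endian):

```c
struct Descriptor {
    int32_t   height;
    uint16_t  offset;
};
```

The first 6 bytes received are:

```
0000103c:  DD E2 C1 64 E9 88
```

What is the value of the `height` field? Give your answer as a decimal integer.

-572341916

`height` is the first field, at byte offset 0, occupying 4 bytes.
Bytes at offsets 0..3: DD E2 C1 64.
In big-endian order the high byte comes first in memory.
The bytes are already most-significant first: 0xDDE2C164.
Top bit is set, so as a signed 32-bit value this is 0xDDE2C164 − 2^32 = -572341916.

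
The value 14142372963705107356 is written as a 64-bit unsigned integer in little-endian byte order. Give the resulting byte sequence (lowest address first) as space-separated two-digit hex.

9C 33 BB EE 47 CD 43 C4

14142372963705107356 in hexadecimal, padded to 64 bits, is 0xC443CD47EEBB339C.
Split into bytes (most-significant first): C4 43 CD 47 EE BB 33 9C.
In little-endian order the low byte comes first in memory.
So at ascending addresses the bytes are 9C 33 BB EE 47 CD 43 C4.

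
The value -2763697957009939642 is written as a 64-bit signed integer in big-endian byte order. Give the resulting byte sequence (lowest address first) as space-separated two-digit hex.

D9 A5 5F 59 CD F3 23 46

Two's complement of -2763697957009939642 in 64 bits: 2763697957009939642 = 0x265AA0A6320CDCBA; invert → 0xD9A55F59CDF32345; add 1 → 0xD9A55F59CDF32346.
Split into bytes (most-significant first): D9 A5 5F 59 CD F3 23 46.
Big-endian stores the most-significant byte at the lowest address.
So the memory order matches the most-significant-first order: D9 A5 5F 59 CD F3 23 46.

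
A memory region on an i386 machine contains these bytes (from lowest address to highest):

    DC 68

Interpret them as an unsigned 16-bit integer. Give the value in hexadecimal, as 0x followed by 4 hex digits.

Little-endian: lowest address holds the least-significant byte.
Reassemble most-significant byte first: 68 DC → 0x68DC.

0x68DC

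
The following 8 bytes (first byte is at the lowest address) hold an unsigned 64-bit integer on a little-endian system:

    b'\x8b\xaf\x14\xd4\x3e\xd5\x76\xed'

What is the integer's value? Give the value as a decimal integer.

17111098300063592331

In little-endian order the low byte comes first in memory.
Reassemble most-significant byte first: ED 76 D5 3E D4 14 AF 8B → 0xED76D53ED414AF8B.
0xED76D53ED414AF8B = 17111098300063592331.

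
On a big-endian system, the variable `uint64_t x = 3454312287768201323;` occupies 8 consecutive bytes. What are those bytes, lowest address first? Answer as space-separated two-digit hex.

2F F0 2E B9 57 B0 C8 6B

3454312287768201323 in hexadecimal, padded to 64 bits, is 0x2FF02EB957B0C86B.
Split into bytes (most-significant first): 2F F0 2E B9 57 B0 C8 6B.
In big-endian order the high byte comes first in memory.
So the memory order matches the most-significant-first order: 2F F0 2E B9 57 B0 C8 6B.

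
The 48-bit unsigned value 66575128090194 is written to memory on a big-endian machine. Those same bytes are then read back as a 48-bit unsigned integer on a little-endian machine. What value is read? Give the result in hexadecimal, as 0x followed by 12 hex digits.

0x5256DCBA8C3C

66575128090194 in 48-bit hexadecimal is 0x3C8CBADC5652.
Stored big-endian, the bytes at ascending addresses are 3C 8C BA DC 56 52.
Read back as little-endian, the first byte is least significant, giving 0x5256DCBA8C3C.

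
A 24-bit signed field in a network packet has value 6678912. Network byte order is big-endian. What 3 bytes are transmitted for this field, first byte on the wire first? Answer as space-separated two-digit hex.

65 E9 80

6678912 in hexadecimal, padded to 24 bits, is 0x65E980.
Split into bytes (most-significant first): 65 E9 80.
Big-endian: lowest address holds the most-significant byte.
So the memory order matches the most-significant-first order: 65 E9 80.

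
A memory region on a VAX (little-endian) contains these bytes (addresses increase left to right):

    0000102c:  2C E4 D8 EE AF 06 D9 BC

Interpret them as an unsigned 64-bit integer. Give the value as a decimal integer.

In little-endian order the low byte comes first in memory.
Reassemble most-significant byte first: BC D9 06 AF EE D8 E4 2C → 0xBCD906AFEED8E42C.
0xBCD906AFEED8E42C = 13607915101772899372.

13607915101772899372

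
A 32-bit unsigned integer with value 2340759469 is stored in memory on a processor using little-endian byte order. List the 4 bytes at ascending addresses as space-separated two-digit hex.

AD 27 85 8B

2340759469 in hexadecimal, padded to 32 bits, is 0x8B8527AD.
Split into bytes (most-significant first): 8B 85 27 AD.
Little-endian stores the least-significant byte at the lowest address.
So at ascending addresses the bytes are AD 27 85 8B.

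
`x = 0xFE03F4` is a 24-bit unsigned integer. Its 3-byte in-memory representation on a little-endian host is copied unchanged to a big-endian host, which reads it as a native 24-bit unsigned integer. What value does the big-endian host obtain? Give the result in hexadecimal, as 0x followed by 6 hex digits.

0xF403FE

Stored little-endian, the bytes at ascending addresses are F4 03 FE.
Read back as big-endian, the last byte is least significant, giving 0xF403FE.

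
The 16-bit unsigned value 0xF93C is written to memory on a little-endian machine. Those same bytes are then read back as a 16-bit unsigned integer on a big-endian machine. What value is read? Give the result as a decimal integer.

Stored little-endian, the bytes at ascending addresses are 3C F9.
Read back as big-endian, the last byte is least significant, giving 0x3CF9.
0x3CF9 = 15609.

15609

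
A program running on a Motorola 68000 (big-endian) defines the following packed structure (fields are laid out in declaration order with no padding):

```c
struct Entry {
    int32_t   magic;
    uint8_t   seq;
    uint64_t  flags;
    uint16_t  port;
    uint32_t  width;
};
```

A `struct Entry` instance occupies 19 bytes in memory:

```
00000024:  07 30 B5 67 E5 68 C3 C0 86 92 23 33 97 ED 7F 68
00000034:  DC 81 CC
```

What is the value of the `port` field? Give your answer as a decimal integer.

60799

`port` follows `magic` (4 B), `seq` (1 B), `flags` (8 B), so it starts at offset 4 + 1 + 8 = 13 and occupies 2 bytes.
Bytes at offsets 13..14: ED 7F.
Big-endian stores the most-significant byte at the lowest address.
The bytes are already most-significant first: 0xED7F.
0xED7F = 60799.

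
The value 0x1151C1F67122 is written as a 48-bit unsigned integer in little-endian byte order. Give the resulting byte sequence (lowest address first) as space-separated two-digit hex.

22 71 F6 C1 51 11

Split into bytes (most-significant first): 11 51 C1 F6 71 22.
Little-endian: lowest address holds the least-significant byte.
So at ascending addresses the bytes are 22 71 F6 C1 51 11.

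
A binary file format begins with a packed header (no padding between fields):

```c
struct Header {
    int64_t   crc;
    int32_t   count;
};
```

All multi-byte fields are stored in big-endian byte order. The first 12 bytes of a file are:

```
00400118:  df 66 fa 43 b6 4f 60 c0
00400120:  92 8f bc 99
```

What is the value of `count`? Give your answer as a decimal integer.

-1836073831

`count` follows `crc` (8 bytes), so it starts at byte offset 8 and occupies 4 bytes.
Bytes at offsets 8..11: 92 8F BC 99.
In big-endian order the high byte comes first in memory.
The bytes are already most-significant first: 0x928FBC99.
Top bit is set, so as a signed 32-bit value this is 0x928FBC99 − 2^32 = -1836073831.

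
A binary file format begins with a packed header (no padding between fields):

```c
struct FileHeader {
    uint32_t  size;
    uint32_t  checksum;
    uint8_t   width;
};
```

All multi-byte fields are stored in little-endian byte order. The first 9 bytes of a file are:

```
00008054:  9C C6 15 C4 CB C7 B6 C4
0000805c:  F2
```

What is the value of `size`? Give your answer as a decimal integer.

`size` is the first field, at byte offset 0, occupying 4 bytes.
Bytes at offsets 0..3: 9C C6 15 C4.
Little-endian: lowest address holds the least-significant byte.
Reassemble most-significant byte first: C4 15 C6 9C → 0xC415C69C.
0xC415C69C = 3289761436.

3289761436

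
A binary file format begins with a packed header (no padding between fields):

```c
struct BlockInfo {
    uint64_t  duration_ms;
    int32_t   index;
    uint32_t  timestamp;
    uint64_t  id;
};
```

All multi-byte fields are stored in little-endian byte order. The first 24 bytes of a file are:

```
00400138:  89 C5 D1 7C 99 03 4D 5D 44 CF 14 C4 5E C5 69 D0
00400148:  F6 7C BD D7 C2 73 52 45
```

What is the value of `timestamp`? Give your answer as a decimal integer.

`timestamp` follows `duration_ms` (8 B), `index` (4 B), so it starts at offset 8 + 4 = 12 and occupies 4 bytes.
Bytes at offsets 12..15: 5E C5 69 D0.
Little-endian: lowest address holds the least-significant byte.
Reassemble most-significant byte first: D0 69 C5 5E → 0xD069C55E.
0xD069C55E = 3496592734.

3496592734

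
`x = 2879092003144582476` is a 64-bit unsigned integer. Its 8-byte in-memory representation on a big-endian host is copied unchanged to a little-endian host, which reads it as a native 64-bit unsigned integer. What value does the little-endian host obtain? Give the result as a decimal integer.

2879092003144582476 in 64-bit hexadecimal is 0x27F496EC3B19C54C.
Stored big-endian, the bytes at ascending addresses are 27 F4 96 EC 3B 19 C5 4C.
Read back as little-endian, the first byte is least significant, giving 0x4CC5193BEC96F427.
0x4CC5193BEC96F427 = 5531855462457603111.

5531855462457603111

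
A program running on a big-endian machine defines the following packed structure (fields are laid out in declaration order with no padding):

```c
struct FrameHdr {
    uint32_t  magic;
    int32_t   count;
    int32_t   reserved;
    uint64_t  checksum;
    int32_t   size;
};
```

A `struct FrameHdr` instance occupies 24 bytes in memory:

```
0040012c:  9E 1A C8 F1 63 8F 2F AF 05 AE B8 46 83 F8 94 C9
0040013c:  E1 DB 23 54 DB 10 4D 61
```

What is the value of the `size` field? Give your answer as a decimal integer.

`size` follows `magic` (4 B), `count` (4 B), `reserved` (4 B), `checksum` (8 B), so it starts at offset 4 + 4 + 4 + 8 = 20 and occupies 4 bytes.
Bytes at offsets 20..23: DB 10 4D 61.
Big-endian: lowest address holds the most-significant byte.
The bytes are already most-significant first: 0xDB104D61.
Top bit is set, so as a signed 32-bit value this is 0xDB104D61 − 2^32 = -619688607.

-619688607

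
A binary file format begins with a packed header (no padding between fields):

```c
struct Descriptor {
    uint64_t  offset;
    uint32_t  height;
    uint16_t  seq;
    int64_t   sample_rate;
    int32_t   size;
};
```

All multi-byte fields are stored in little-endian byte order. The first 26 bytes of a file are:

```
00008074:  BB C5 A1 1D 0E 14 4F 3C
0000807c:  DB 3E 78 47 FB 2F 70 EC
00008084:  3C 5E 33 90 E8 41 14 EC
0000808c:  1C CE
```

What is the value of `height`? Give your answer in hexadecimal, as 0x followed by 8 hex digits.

0x47783EDB

`height` follows `offset` (8 bytes), so it starts at byte offset 8 and occupies 4 bytes.
Bytes at offsets 8..11: DB 3E 78 47.
Little-endian stores the least-significant byte at the lowest address.
Reassemble most-significant byte first: 47 78 3E DB → 0x47783EDB.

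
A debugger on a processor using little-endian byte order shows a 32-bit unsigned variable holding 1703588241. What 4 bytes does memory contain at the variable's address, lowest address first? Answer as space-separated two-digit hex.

1703588241 in hexadecimal, padded to 32 bits, is 0x658AB191.
Split into bytes (most-significant first): 65 8A B1 91.
Little-endian stores the least-significant byte at the lowest address.
So at ascending addresses the bytes are 91 B1 8A 65.

91 B1 8A 65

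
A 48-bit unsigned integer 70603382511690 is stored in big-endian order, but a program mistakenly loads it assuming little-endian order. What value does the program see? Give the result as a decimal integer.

70603382511690 in 48-bit hexadecimal is 0x4036A188D84A.
Stored big-endian, the bytes at ascending addresses are 40 36 A1 88 D8 4A.
Read back as little-endian, the first byte is least significant, giving 0x4AD888A13640.
0x4AD888A13640 = 82293865657920.

82293865657920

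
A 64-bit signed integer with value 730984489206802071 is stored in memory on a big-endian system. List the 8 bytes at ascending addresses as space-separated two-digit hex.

730984489206802071 in hexadecimal, padded to 64 bits, is 0x0A24FA851F7DE697.
Split into bytes (most-significant first): 0A 24 FA 85 1F 7D E6 97.
Big-endian stores the most-significant byte at the lowest address.
So the memory order matches the most-significant-first order: 0A 24 FA 85 1F 7D E6 97.

0A 24 FA 85 1F 7D E6 97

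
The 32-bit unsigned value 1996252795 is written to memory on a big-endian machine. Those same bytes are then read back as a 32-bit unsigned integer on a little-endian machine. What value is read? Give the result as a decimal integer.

1996252795 in 32-bit hexadecimal is 0x76FC667B.
Stored big-endian, the bytes at ascending addresses are 76 FC 66 7B.
Read back as little-endian, the first byte is least significant, giving 0x7B66FC76.
0x7B66FC76 = 2070346870.

2070346870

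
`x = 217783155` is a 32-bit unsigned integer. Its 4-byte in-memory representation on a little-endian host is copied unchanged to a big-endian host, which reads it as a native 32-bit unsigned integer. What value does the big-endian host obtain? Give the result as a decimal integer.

217783155 in 32-bit hexadecimal is 0x0CFB1B73.
Stored little-endian, the bytes at ascending addresses are 73 1B FB 0C.
Read back as big-endian, the last byte is least significant, giving 0x731BFB0C.
0x731BFB0C = 1931213580.

1931213580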